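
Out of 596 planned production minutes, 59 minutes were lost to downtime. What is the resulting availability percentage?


Formula: Availability = (Planned Time - Downtime) / Planned Time * 100
Uptime = 596 - 59 = 537 min
Availability = 537 / 596 * 100 = 90.1%

90.1%


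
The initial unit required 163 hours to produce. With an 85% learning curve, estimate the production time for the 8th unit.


Formula: T_n = T_1 * (learning_rate)^(log2(n)) where learning_rate = rate/100
Doublings = log2(8) = 3
T_n = 163 * 0.85^3
T_n = 163 * 0.6141 = 100.1 hours

100.1 hours


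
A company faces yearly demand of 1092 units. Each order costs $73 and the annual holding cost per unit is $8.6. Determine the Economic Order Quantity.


Formula: EOQ = sqrt(2 * D * S / H)
Numerator: 2 * 1092 * 73 = 159432
2DS/H = 159432 / 8.6 = 18538.6
EOQ = sqrt(18538.6) = 136.2 units

136.2 units


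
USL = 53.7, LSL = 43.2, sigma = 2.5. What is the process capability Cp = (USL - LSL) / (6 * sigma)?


Cp = (53.7 - 43.2) / (6 * 2.5)

0.7


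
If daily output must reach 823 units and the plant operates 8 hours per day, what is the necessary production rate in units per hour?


Formula: Production Rate = Daily Demand / Available Hours
Rate = 823 units/day / 8 hours/day
Rate = 102.9 units/hour

102.9 units/hour


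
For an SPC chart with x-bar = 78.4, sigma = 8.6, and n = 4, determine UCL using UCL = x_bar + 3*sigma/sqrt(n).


UCL = 78.4 + 3 * 8.6 / sqrt(4)

91.3


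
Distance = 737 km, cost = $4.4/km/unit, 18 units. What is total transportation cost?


TC = dist * cost * units = 737 * 4.4 * 18 = $58370.40

$58370.40


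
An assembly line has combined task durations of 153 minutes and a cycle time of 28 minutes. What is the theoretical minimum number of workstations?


Formula: N_min = ceil(Sum of Task Times / Cycle Time)
N_min = ceil(153 min / 28 min) = ceil(5.4643)
N_min = 6 stations

6


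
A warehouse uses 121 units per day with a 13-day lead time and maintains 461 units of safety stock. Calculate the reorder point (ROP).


Formula: ROP = (Daily Demand * Lead Time) + Safety Stock
Demand during lead time = 121 * 13 = 1573 units
ROP = 1573 + 461 = 2034 units

2034 units


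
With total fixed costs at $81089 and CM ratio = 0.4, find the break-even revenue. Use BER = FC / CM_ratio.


Formula: BER = Fixed Costs / Contribution Margin Ratio
BER = $81089 / 0.4
BER = $202722.50 (to the nearest cent)

$202722.50


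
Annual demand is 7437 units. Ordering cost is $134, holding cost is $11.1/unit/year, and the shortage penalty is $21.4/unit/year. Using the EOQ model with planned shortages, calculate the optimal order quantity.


Formula: EOQ* = sqrt(2DS/H) * sqrt((H+P)/P)
Base EOQ = sqrt(2*7437*134/11.1) = 423.75 units
Correction = sqrt((11.1+21.4)/21.4) = 1.23235
EOQ* = 423.75 * 1.23235 = 522.2 units

522.2 units


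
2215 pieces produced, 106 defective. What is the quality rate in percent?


Formula: Quality Rate = Good Pieces / Total Pieces * 100
Good pieces = 2215 - 106 = 2109
QR = 2109 / 2215 * 100 = 95.2%

95.2%


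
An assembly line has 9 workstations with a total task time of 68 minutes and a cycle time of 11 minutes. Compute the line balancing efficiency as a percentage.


Formula: Efficiency = Sum of Task Times / (N_stations * CT) * 100
Total station capacity = 9 stations * 11 min = 99 min
Efficiency = 68 / 99 * 100 = 68.7%

68.7%


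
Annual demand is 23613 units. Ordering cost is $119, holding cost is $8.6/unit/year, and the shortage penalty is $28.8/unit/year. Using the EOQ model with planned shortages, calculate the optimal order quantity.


Formula: EOQ* = sqrt(2DS/H) * sqrt((H+P)/P)
Base EOQ = sqrt(2*23613*119/8.6) = 808.38 units
Correction = sqrt((8.6+28.8)/28.8) = 1.13957
EOQ* = 808.38 * 1.13957 = 921.2 units

921.2 units


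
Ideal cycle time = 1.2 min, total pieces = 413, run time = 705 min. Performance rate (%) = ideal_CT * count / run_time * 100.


Formula: Performance = (Ideal CT * Total Count) / Run Time * 100
Ideal output time = 1.2 * 413 = 495.6 min
Performance = 495.6 / 705 * 100 = 70.3%

70.3%


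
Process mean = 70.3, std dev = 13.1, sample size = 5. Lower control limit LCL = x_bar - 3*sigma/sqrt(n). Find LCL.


LCL = 70.3 - 3 * 13.1 / sqrt(5)

52.72


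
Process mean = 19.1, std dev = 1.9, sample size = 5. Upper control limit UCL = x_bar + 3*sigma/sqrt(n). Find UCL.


UCL = 19.1 + 3 * 1.9 / sqrt(5)

21.65


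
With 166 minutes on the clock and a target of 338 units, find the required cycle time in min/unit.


Formula: CT = Available Time / Number of Units
CT = 166 min / 338 units
CT = 0.49 min/unit

0.49 min/unit


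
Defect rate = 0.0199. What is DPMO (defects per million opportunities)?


DPMO = defect_rate * 1000000 = 0.0199 * 1000000

19900


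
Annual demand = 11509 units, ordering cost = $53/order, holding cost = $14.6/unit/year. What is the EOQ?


Formula: EOQ = sqrt(2 * D * S / H)
Numerator: 2 * 11509 * 53 = 1219954
2DS/H = 1219954 / 14.6 = 83558.5
EOQ = sqrt(83558.5) = 289.1 units

289.1 units


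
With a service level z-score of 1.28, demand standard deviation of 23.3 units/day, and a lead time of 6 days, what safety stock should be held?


Formula: SS = z * sigma_d * sqrt(LT)
sqrt(LT) = sqrt(6) = 2.4495
SS = 1.28 * 23.3 * 2.4495
SS = 73.1 units

73.1 units


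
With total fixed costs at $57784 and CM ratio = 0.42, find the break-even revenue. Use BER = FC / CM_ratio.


Formula: BER = Fixed Costs / Contribution Margin Ratio
BER = $57784 / 0.42
BER = $137580.95 (to the nearest cent)

$137580.95


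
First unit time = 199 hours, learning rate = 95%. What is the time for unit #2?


Formula: T_n = T_1 * (learning_rate)^(log2(n)) where learning_rate = rate/100
Doublings = log2(2) = 1
T_n = 199 * 0.95^1
T_n = 199 * 0.95 = 189.1 hours

189.1 hours


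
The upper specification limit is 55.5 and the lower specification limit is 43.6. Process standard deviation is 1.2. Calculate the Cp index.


Cp = (55.5 - 43.6) / (6 * 1.2)

1.65


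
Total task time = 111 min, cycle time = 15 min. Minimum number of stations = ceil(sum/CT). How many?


Formula: N_min = ceil(Sum of Task Times / Cycle Time)
N_min = ceil(111 min / 15 min) = ceil(7.4)
N_min = 8 stations

8


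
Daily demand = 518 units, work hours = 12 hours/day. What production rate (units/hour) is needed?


Formula: Production Rate = Daily Demand / Available Hours
Rate = 518 units/day / 12 hours/day
Rate = 43.2 units/hour

43.2 units/hour


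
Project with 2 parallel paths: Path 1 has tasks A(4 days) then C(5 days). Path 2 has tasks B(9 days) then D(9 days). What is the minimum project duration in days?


Path 1 = 4 + 5 = 9 days
Path 2 = 9 + 9 = 18 days
Duration = max(9, 18) = 18 days

18 days


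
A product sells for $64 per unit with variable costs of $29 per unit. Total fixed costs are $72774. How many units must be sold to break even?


Formula: BEQ = Fixed Costs / (Price - Variable Cost)
Contribution margin = $64 - $29 = $35/unit
BEQ = ceil($72774 / $35/unit) = ceil(2079.26) = 2080 units

2080 units


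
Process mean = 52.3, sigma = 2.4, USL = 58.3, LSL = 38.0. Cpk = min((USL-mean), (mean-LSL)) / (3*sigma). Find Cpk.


Cpu = (58.3 - 52.3) / (3 * 2.4) = 0.83
Cpl = (52.3 - 38.0) / (3 * 2.4) = 1.99
Cpk = min(0.83, 1.99) = 0.83

0.83


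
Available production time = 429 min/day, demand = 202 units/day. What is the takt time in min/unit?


Formula: Takt Time = Available Production Time / Customer Demand
Takt = 429 min/day / 202 units/day
Takt = 2.12 min/unit

2.12 min/unit


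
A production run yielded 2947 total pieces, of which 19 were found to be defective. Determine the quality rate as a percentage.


Formula: Quality Rate = Good Pieces / Total Pieces * 100
Good pieces = 2947 - 19 = 2928
QR = 2928 / 2947 * 100 = 99.4%

99.4%


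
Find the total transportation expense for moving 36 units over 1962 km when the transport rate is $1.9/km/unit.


TC = dist * cost * units = 1962 * 1.9 * 36 = $134200.80

$134200.80


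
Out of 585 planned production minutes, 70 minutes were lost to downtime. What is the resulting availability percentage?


Formula: Availability = (Planned Time - Downtime) / Planned Time * 100
Uptime = 585 - 70 = 515 min
Availability = 515 / 585 * 100 = 88.0%

88.0%


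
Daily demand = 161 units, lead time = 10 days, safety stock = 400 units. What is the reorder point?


Formula: ROP = (Daily Demand * Lead Time) + Safety Stock
Demand during lead time = 161 * 10 = 1610 units
ROP = 1610 + 400 = 2010 units

2010 units


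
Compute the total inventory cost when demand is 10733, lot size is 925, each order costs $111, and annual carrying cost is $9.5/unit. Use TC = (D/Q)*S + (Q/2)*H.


TC = 10733/925 * 111 + 925/2 * 9.5

$5681.71


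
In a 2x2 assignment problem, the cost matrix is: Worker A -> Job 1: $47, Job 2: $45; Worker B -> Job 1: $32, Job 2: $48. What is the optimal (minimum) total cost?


Option 1: A->1 + B->2 = $47 + $48 = $95
Option 2: A->2 + B->1 = $45 + $32 = $77
Min cost = min($95, $77) = $77

$77


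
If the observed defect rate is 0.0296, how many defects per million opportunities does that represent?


DPMO = defect_rate * 1000000 = 0.0296 * 1000000

29600


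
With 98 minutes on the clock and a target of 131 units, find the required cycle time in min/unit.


Formula: CT = Available Time / Number of Units
CT = 98 min / 131 units
CT = 0.75 min/unit

0.75 min/unit


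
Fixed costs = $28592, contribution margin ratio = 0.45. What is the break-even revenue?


Formula: BER = Fixed Costs / Contribution Margin Ratio
BER = $28592 / 0.45
BER = $63537.78 (to the nearest cent)

$63537.78


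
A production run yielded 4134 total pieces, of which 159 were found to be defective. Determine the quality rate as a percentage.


Formula: Quality Rate = Good Pieces / Total Pieces * 100
Good pieces = 4134 - 159 = 3975
QR = 3975 / 4134 * 100 = 96.2%

96.2%


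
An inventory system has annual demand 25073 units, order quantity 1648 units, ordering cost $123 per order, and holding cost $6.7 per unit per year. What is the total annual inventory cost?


TC = 25073/1648 * 123 + 1648/2 * 6.7

$7392.15


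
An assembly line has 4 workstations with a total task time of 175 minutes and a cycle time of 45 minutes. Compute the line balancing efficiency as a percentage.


Formula: Efficiency = Sum of Task Times / (N_stations * CT) * 100
Total station capacity = 4 stations * 45 min = 180 min
Efficiency = 175 / 180 * 100 = 97.2%

97.2%


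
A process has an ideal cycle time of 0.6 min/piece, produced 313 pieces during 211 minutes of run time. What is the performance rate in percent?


Formula: Performance = (Ideal CT * Total Count) / Run Time * 100
Ideal output time = 0.6 * 313 = 187.8 min
Performance = 187.8 / 211 * 100 = 89.0%

89.0%


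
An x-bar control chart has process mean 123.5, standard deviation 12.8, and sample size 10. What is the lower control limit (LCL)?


LCL = 123.5 - 3 * 12.8 / sqrt(10)

111.36


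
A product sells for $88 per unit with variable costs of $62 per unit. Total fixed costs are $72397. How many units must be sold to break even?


Formula: BEQ = Fixed Costs / (Price - Variable Cost)
Contribution margin = $88 - $62 = $26/unit
BEQ = ceil($72397 / $26/unit) = ceil(2784.5) = 2785 units

2785 units


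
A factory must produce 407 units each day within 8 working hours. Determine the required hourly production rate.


Formula: Production Rate = Daily Demand / Available Hours
Rate = 407 units/day / 8 hours/day
Rate = 50.9 units/hour

50.9 units/hour


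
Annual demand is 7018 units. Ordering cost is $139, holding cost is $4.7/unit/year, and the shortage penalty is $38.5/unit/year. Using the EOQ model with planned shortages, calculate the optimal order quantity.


Formula: EOQ* = sqrt(2DS/H) * sqrt((H+P)/P)
Base EOQ = sqrt(2*7018*139/4.7) = 644.29 units
Correction = sqrt((4.7+38.5)/38.5) = 1.05928
EOQ* = 644.29 * 1.05928 = 682.5 units

682.5 units


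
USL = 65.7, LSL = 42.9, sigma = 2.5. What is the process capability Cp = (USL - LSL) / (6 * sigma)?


Cp = (65.7 - 42.9) / (6 * 2.5)

1.52


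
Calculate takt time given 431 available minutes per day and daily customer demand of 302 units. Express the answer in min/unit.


Formula: Takt Time = Available Production Time / Customer Demand
Takt = 431 min/day / 302 units/day
Takt = 1.43 min/unit

1.43 min/unit


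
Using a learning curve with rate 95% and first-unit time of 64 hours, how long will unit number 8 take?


Formula: T_n = T_1 * (learning_rate)^(log2(n)) where learning_rate = rate/100
Doublings = log2(8) = 3
T_n = 64 * 0.95^3
T_n = 64 * 0.8574 = 54.9 hours

54.9 hours


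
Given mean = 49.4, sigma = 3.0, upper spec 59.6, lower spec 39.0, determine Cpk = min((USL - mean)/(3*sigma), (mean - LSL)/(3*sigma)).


Cpu = (59.6 - 49.4) / (3 * 3.0) = 1.13
Cpl = (49.4 - 39.0) / (3 * 3.0) = 1.16
Cpk = min(1.13, 1.16) = 1.13

1.13


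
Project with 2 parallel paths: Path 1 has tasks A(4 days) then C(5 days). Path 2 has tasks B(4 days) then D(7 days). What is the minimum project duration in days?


Path 1 = 4 + 5 = 9 days
Path 2 = 4 + 7 = 11 days
Duration = max(9, 11) = 11 days

11 days


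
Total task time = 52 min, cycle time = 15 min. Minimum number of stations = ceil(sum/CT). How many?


Formula: N_min = ceil(Sum of Task Times / Cycle Time)
N_min = ceil(52 min / 15 min) = ceil(3.4667)
N_min = 4 stations

4


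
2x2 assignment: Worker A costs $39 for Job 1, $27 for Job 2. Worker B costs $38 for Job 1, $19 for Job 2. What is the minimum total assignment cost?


Option 1: A->1 + B->2 = $39 + $19 = $58
Option 2: A->2 + B->1 = $27 + $38 = $65
Min cost = min($58, $65) = $58

$58


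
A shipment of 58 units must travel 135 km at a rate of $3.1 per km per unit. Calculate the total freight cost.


TC = dist * cost * units = 135 * 3.1 * 58 = $24273.00

$24273.00


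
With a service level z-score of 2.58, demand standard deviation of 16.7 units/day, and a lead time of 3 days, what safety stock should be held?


Formula: SS = z * sigma_d * sqrt(LT)
sqrt(LT) = sqrt(3) = 1.7321
SS = 2.58 * 16.7 * 1.7321
SS = 74.6 units

74.6 units


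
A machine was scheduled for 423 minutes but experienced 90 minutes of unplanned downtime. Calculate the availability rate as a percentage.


Formula: Availability = (Planned Time - Downtime) / Planned Time * 100
Uptime = 423 - 90 = 333 min
Availability = 333 / 423 * 100 = 78.7%

78.7%


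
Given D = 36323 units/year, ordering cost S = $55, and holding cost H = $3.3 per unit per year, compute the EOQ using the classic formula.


Formula: EOQ = sqrt(2 * D * S / H)
Numerator: 2 * 36323 * 55 = 3995530
2DS/H = 3995530 / 3.3 = 1210766.7
EOQ = sqrt(1210766.7) = 1100.3 units

1100.3 units


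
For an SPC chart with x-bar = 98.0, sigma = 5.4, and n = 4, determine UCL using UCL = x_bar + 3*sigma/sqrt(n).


UCL = 98.0 + 3 * 5.4 / sqrt(4)

106.1


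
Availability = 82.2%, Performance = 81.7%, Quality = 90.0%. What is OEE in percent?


Formula: OEE = Availability * Performance * Quality / 10000
A * P = 82.2% * 81.7% / 100 = 67.16%
OEE = 67.16% * 90.0% / 100 = 60.4%

60.4%


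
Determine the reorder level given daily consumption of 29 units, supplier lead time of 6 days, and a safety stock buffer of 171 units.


Formula: ROP = (Daily Demand * Lead Time) + Safety Stock
Demand during lead time = 29 * 6 = 174 units
ROP = 174 + 171 = 345 units

345 units


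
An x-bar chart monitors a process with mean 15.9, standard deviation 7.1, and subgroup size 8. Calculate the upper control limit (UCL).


UCL = 15.9 + 3 * 7.1 / sqrt(8)

23.43


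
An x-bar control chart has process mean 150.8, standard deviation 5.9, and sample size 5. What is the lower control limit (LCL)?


LCL = 150.8 - 3 * 5.9 / sqrt(5)

142.88


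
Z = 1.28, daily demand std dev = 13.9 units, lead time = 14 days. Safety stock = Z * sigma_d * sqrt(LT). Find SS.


Formula: SS = z * sigma_d * sqrt(LT)
sqrt(LT) = sqrt(14) = 3.7417
SS = 1.28 * 13.9 * 3.7417
SS = 66.6 units

66.6 units


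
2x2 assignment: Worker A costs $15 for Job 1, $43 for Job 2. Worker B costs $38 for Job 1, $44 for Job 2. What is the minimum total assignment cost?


Option 1: A->1 + B->2 = $15 + $44 = $59
Option 2: A->2 + B->1 = $43 + $38 = $81
Min cost = min($59, $81) = $59

$59


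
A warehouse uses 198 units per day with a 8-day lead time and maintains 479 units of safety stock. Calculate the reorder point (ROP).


Formula: ROP = (Daily Demand * Lead Time) + Safety Stock
Demand during lead time = 198 * 8 = 1584 units
ROP = 1584 + 479 = 2063 units

2063 units


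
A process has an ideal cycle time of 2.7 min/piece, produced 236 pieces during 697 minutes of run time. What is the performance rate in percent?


Formula: Performance = (Ideal CT * Total Count) / Run Time * 100
Ideal output time = 2.7 * 236 = 637.2 min
Performance = 637.2 / 697 * 100 = 91.4%

91.4%


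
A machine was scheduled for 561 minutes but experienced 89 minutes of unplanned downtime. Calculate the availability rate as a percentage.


Formula: Availability = (Planned Time - Downtime) / Planned Time * 100
Uptime = 561 - 89 = 472 min
Availability = 472 / 561 * 100 = 84.1%

84.1%


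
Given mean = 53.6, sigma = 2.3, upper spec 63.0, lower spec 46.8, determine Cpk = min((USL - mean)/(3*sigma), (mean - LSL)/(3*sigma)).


Cpu = (63.0 - 53.6) / (3 * 2.3) = 1.36
Cpl = (53.6 - 46.8) / (3 * 2.3) = 0.99
Cpk = min(1.36, 0.99) = 0.99

0.99


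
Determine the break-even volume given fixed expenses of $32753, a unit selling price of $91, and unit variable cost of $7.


Formula: BEQ = Fixed Costs / (Price - Variable Cost)
Contribution margin = $91 - $7 = $84/unit
BEQ = ceil($32753 / $84/unit) = ceil(389.92) = 390 units

390 units


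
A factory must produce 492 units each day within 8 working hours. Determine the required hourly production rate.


Formula: Production Rate = Daily Demand / Available Hours
Rate = 492 units/day / 8 hours/day
Rate = 61.5 units/hour

61.5 units/hour


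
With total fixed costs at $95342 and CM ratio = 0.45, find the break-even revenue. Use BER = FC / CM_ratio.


Formula: BER = Fixed Costs / Contribution Margin Ratio
BER = $95342 / 0.45
BER = $211871.11 (to the nearest cent)

$211871.11


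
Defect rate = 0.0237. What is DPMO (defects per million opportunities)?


DPMO = defect_rate * 1000000 = 0.0237 * 1000000

23700


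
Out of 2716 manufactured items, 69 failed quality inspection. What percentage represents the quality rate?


Formula: Quality Rate = Good Pieces / Total Pieces * 100
Good pieces = 2716 - 69 = 2647
QR = 2647 / 2716 * 100 = 97.5%

97.5%


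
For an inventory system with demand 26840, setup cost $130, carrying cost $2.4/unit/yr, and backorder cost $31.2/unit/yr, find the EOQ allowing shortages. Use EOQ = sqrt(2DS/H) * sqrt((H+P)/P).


Formula: EOQ* = sqrt(2DS/H) * sqrt((H+P)/P)
Base EOQ = sqrt(2*26840*130/2.4) = 1705.19 units
Correction = sqrt((2.4+31.2)/31.2) = 1.03775
EOQ* = 1705.19 * 1.03775 = 1769.6 units

1769.6 units


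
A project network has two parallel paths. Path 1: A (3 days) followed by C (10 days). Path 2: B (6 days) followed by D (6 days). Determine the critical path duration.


Path 1 = 3 + 10 = 13 days
Path 2 = 6 + 6 = 12 days
Duration = max(13, 12) = 13 days

13 days


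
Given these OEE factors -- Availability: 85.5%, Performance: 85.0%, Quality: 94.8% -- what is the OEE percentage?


Formula: OEE = Availability * Performance * Quality / 10000
A * P = 85.5% * 85.0% / 100 = 72.68%
OEE = 72.68% * 94.8% / 100 = 68.9%

68.9%


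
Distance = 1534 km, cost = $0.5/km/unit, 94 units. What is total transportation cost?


TC = dist * cost * units = 1534 * 0.5 * 94 = $72098.00

$72098.00


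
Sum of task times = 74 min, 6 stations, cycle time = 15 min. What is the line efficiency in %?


Formula: Efficiency = Sum of Task Times / (N_stations * CT) * 100
Total station capacity = 6 stations * 15 min = 90 min
Efficiency = 74 / 90 * 100 = 82.2%

82.2%


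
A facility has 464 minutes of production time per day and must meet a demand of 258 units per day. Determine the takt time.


Formula: Takt Time = Available Production Time / Customer Demand
Takt = 464 min/day / 258 units/day
Takt = 1.8 min/unit

1.8 min/unit


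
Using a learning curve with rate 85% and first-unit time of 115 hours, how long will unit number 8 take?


Formula: T_n = T_1 * (learning_rate)^(log2(n)) where learning_rate = rate/100
Doublings = log2(8) = 3
T_n = 115 * 0.85^3
T_n = 115 * 0.6141 = 70.6 hours

70.6 hours


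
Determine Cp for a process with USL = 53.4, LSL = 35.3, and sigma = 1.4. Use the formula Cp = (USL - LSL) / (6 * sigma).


Cp = (53.4 - 35.3) / (6 * 1.4)

2.15


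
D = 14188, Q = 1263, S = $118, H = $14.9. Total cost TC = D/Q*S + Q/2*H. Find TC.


TC = 14188/1263 * 118 + 1263/2 * 14.9

$10734.91


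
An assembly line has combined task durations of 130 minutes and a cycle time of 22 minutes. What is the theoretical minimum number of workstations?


Formula: N_min = ceil(Sum of Task Times / Cycle Time)
N_min = ceil(130 min / 22 min) = ceil(5.9091)
N_min = 6 stations

6


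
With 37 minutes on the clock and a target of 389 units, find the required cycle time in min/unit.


Formula: CT = Available Time / Number of Units
CT = 37 min / 389 units
CT = 0.1 min/unit

0.1 min/unit


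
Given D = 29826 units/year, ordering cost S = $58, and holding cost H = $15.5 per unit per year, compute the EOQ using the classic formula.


Formula: EOQ = sqrt(2 * D * S / H)
Numerator: 2 * 29826 * 58 = 3459816
2DS/H = 3459816 / 15.5 = 223213.9
EOQ = sqrt(223213.9) = 472.5 units

472.5 units


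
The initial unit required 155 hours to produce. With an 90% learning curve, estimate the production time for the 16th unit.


Formula: T_n = T_1 * (learning_rate)^(log2(n)) where learning_rate = rate/100
Doublings = log2(16) = 4
T_n = 155 * 0.9^4
T_n = 155 * 0.6561 = 101.7 hours

101.7 hours


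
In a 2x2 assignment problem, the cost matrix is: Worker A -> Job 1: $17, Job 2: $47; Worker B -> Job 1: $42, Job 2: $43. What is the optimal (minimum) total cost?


Option 1: A->1 + B->2 = $17 + $43 = $60
Option 2: A->2 + B->1 = $47 + $42 = $89
Min cost = min($60, $89) = $60

$60


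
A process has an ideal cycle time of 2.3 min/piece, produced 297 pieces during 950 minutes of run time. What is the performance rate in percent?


Formula: Performance = (Ideal CT * Total Count) / Run Time * 100
Ideal output time = 2.3 * 297 = 683.1 min
Performance = 683.1 / 950 * 100 = 71.9%

71.9%


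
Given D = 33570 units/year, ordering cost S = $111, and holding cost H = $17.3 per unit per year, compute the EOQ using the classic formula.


Formula: EOQ = sqrt(2 * D * S / H)
Numerator: 2 * 33570 * 111 = 7452540
2DS/H = 7452540 / 17.3 = 430782.7
EOQ = sqrt(430782.7) = 656.3 units

656.3 units


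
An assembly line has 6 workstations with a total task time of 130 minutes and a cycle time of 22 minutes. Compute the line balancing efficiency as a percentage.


Formula: Efficiency = Sum of Task Times / (N_stations * CT) * 100
Total station capacity = 6 stations * 22 min = 132 min
Efficiency = 130 / 132 * 100 = 98.5%

98.5%


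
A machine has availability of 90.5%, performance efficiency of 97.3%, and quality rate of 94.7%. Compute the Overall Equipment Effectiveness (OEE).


Formula: OEE = Availability * Performance * Quality / 10000
A * P = 90.5% * 97.3% / 100 = 88.06%
OEE = 88.06% * 94.7% / 100 = 83.4%

83.4%


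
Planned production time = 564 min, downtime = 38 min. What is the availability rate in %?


Formula: Availability = (Planned Time - Downtime) / Planned Time * 100
Uptime = 564 - 38 = 526 min
Availability = 526 / 564 * 100 = 93.3%

93.3%


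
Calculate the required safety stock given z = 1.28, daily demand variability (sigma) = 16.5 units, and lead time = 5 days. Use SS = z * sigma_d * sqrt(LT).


Formula: SS = z * sigma_d * sqrt(LT)
sqrt(LT) = sqrt(5) = 2.2361
SS = 1.28 * 16.5 * 2.2361
SS = 47.2 units

47.2 units


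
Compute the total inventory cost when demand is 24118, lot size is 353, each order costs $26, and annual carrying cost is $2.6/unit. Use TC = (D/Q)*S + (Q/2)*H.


TC = 24118/353 * 26 + 353/2 * 2.6

$2235.30


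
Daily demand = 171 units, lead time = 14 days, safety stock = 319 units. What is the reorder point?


Formula: ROP = (Daily Demand * Lead Time) + Safety Stock
Demand during lead time = 171 * 14 = 2394 units
ROP = 2394 + 319 = 2713 units

2713 units


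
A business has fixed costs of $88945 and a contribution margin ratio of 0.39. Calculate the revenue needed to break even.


Formula: BER = Fixed Costs / Contribution Margin Ratio
BER = $88945 / 0.39
BER = $228064.10 (to the nearest cent)

$228064.10


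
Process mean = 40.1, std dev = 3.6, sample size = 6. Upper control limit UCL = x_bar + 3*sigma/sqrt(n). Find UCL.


UCL = 40.1 + 3 * 3.6 / sqrt(6)

44.51


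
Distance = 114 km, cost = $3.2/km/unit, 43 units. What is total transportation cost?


TC = dist * cost * units = 114 * 3.2 * 43 = $15686.40

$15686.40


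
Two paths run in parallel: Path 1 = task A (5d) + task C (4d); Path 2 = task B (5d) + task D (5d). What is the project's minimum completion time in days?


Path 1 = 5 + 4 = 9 days
Path 2 = 5 + 5 = 10 days
Duration = max(9, 10) = 10 days

10 days


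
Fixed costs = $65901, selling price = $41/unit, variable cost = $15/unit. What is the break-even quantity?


Formula: BEQ = Fixed Costs / (Price - Variable Cost)
Contribution margin = $41 - $15 = $26/unit
BEQ = ceil($65901 / $26/unit) = ceil(2534.65) = 2535 units

2535 units


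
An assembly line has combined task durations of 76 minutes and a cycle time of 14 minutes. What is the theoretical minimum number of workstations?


Formula: N_min = ceil(Sum of Task Times / Cycle Time)
N_min = ceil(76 min / 14 min) = ceil(5.4286)
N_min = 6 stations

6


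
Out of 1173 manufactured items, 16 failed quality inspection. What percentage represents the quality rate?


Formula: Quality Rate = Good Pieces / Total Pieces * 100
Good pieces = 1173 - 16 = 1157
QR = 1157 / 1173 * 100 = 98.6%

98.6%


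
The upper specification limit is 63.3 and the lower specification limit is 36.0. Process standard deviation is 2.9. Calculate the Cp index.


Cp = (63.3 - 36.0) / (6 * 2.9)

1.57


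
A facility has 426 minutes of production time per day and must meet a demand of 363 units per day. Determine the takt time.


Formula: Takt Time = Available Production Time / Customer Demand
Takt = 426 min/day / 363 units/day
Takt = 1.17 min/unit

1.17 min/unit


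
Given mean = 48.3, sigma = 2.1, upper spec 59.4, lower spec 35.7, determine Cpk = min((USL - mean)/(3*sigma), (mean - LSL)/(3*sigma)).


Cpu = (59.4 - 48.3) / (3 * 2.1) = 1.76
Cpl = (48.3 - 35.7) / (3 * 2.1) = 2.0
Cpk = min(1.76, 2.0) = 1.76

1.76


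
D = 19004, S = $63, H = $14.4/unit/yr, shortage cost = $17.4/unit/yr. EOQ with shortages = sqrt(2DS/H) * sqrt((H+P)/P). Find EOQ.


Formula: EOQ* = sqrt(2DS/H) * sqrt((H+P)/P)
Base EOQ = sqrt(2*19004*63/14.4) = 407.78 units
Correction = sqrt((14.4+17.4)/17.4) = 1.35188
EOQ* = 407.78 * 1.35188 = 551.3 units

551.3 units


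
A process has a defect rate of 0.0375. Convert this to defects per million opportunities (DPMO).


DPMO = defect_rate * 1000000 = 0.0375 * 1000000

37500


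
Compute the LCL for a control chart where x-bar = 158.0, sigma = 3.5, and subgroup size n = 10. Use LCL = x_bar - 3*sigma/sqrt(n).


LCL = 158.0 - 3 * 3.5 / sqrt(10)

154.68


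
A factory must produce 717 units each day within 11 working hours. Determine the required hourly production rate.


Formula: Production Rate = Daily Demand / Available Hours
Rate = 717 units/day / 11 hours/day
Rate = 65.2 units/hour

65.2 units/hour


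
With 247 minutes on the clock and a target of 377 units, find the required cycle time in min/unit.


Formula: CT = Available Time / Number of Units
CT = 247 min / 377 units
CT = 0.66 min/unit

0.66 min/unit


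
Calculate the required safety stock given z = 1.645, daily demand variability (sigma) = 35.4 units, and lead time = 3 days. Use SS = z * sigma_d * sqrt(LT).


Formula: SS = z * sigma_d * sqrt(LT)
sqrt(LT) = sqrt(3) = 1.7321
SS = 1.645 * 35.4 * 1.7321
SS = 100.9 units

100.9 units


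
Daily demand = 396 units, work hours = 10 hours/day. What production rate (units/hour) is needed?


Formula: Production Rate = Daily Demand / Available Hours
Rate = 396 units/day / 10 hours/day
Rate = 39.6 units/hour

39.6 units/hour


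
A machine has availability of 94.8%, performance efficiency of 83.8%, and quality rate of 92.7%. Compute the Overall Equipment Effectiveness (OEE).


Formula: OEE = Availability * Performance * Quality / 10000
A * P = 94.8% * 83.8% / 100 = 79.44%
OEE = 79.44% * 92.7% / 100 = 73.6%

73.6%


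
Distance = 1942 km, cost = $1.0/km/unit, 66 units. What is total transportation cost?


TC = dist * cost * units = 1942 * 1.0 * 66 = $128172.00

$128172.00


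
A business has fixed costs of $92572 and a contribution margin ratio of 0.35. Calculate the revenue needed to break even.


Formula: BER = Fixed Costs / Contribution Margin Ratio
BER = $92572 / 0.35
BER = $264491.43 (to the nearest cent)

$264491.43


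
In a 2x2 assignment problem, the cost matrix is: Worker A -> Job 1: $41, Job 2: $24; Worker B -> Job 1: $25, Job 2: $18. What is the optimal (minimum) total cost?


Option 1: A->1 + B->2 = $41 + $18 = $59
Option 2: A->2 + B->1 = $24 + $25 = $49
Min cost = min($59, $49) = $49

$49


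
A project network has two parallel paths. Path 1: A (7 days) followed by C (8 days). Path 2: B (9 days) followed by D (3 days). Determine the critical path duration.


Path 1 = 7 + 8 = 15 days
Path 2 = 9 + 3 = 12 days
Duration = max(15, 12) = 15 days

15 days


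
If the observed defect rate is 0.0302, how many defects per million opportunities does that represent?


DPMO = defect_rate * 1000000 = 0.0302 * 1000000

30200


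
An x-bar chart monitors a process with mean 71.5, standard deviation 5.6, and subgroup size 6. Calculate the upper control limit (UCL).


UCL = 71.5 + 3 * 5.6 / sqrt(6)

78.36


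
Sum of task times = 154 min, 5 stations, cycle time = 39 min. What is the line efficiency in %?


Formula: Efficiency = Sum of Task Times / (N_stations * CT) * 100
Total station capacity = 5 stations * 39 min = 195 min
Efficiency = 154 / 195 * 100 = 79.0%

79.0%


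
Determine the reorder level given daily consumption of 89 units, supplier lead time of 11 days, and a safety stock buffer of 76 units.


Formula: ROP = (Daily Demand * Lead Time) + Safety Stock
Demand during lead time = 89 * 11 = 979 units
ROP = 979 + 76 = 1055 units

1055 units


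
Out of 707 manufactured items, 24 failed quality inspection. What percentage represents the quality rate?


Formula: Quality Rate = Good Pieces / Total Pieces * 100
Good pieces = 707 - 24 = 683
QR = 683 / 707 * 100 = 96.6%

96.6%


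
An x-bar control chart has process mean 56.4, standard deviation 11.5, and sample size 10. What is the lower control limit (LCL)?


LCL = 56.4 - 3 * 11.5 / sqrt(10)

45.49


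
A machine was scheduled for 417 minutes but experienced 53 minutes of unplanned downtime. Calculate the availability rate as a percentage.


Formula: Availability = (Planned Time - Downtime) / Planned Time * 100
Uptime = 417 - 53 = 364 min
Availability = 364 / 417 * 100 = 87.3%

87.3%


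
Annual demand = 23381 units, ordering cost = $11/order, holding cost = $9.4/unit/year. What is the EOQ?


Formula: EOQ = sqrt(2 * D * S / H)
Numerator: 2 * 23381 * 11 = 514382
2DS/H = 514382 / 9.4 = 54721.5
EOQ = sqrt(54721.5) = 233.9 units

233.9 units


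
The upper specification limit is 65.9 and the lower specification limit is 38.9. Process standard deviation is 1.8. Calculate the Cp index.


Cp = (65.9 - 38.9) / (6 * 1.8)

2.5


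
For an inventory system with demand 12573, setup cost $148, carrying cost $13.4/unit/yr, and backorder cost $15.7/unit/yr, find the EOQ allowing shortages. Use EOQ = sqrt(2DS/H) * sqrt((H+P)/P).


Formula: EOQ* = sqrt(2DS/H) * sqrt((H+P)/P)
Base EOQ = sqrt(2*12573*148/13.4) = 527.0 units
Correction = sqrt((13.4+15.7)/15.7) = 1.36143
EOQ* = 527.0 * 1.36143 = 717.5 units

717.5 units


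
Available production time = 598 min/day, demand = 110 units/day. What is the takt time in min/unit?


Formula: Takt Time = Available Production Time / Customer Demand
Takt = 598 min/day / 110 units/day
Takt = 5.44 min/unit

5.44 min/unit


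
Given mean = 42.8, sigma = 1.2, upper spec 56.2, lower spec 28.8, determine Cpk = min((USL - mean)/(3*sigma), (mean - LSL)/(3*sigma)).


Cpu = (56.2 - 42.8) / (3 * 1.2) = 3.72
Cpl = (42.8 - 28.8) / (3 * 1.2) = 3.89
Cpk = min(3.72, 3.89) = 3.72

3.72


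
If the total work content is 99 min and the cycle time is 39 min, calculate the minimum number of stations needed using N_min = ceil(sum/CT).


Formula: N_min = ceil(Sum of Task Times / Cycle Time)
N_min = ceil(99 min / 39 min) = ceil(2.5385)
N_min = 3 stations

3


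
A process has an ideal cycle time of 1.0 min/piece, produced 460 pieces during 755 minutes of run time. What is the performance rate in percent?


Formula: Performance = (Ideal CT * Total Count) / Run Time * 100
Ideal output time = 1.0 * 460 = 460.0 min
Performance = 460.0 / 755 * 100 = 60.9%

60.9%


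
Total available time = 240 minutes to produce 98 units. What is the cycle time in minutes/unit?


Formula: CT = Available Time / Number of Units
CT = 240 min / 98 units
CT = 2.45 min/unit

2.45 min/unit


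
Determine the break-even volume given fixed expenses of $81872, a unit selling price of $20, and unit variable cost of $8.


Formula: BEQ = Fixed Costs / (Price - Variable Cost)
Contribution margin = $20 - $8 = $12/unit
BEQ = ceil($81872 / $12/unit) = ceil(6822.67) = 6823 units

6823 units


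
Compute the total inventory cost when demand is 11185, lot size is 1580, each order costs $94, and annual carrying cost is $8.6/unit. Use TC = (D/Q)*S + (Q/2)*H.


TC = 11185/1580 * 94 + 1580/2 * 8.6

$7459.44


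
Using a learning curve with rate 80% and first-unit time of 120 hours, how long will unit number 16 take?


Formula: T_n = T_1 * (learning_rate)^(log2(n)) where learning_rate = rate/100
Doublings = log2(16) = 4
T_n = 120 * 0.8^4
T_n = 120 * 0.4096 = 49.2 hours

49.2 hours


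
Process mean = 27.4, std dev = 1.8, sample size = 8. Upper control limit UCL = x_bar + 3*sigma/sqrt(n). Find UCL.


UCL = 27.4 + 3 * 1.8 / sqrt(8)

29.31


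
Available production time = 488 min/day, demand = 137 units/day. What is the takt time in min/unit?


Formula: Takt Time = Available Production Time / Customer Demand
Takt = 488 min/day / 137 units/day
Takt = 3.56 min/unit

3.56 min/unit


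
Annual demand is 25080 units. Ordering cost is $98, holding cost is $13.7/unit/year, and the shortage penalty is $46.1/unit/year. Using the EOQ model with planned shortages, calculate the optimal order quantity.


Formula: EOQ* = sqrt(2DS/H) * sqrt((H+P)/P)
Base EOQ = sqrt(2*25080*98/13.7) = 599.01 units
Correction = sqrt((13.7+46.1)/46.1) = 1.13894
EOQ* = 599.01 * 1.13894 = 682.2 units

682.2 units


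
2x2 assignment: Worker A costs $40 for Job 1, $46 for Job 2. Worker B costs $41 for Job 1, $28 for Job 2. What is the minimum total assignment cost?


Option 1: A->1 + B->2 = $40 + $28 = $68
Option 2: A->2 + B->1 = $46 + $41 = $87
Min cost = min($68, $87) = $68

$68


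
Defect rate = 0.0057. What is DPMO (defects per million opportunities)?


DPMO = defect_rate * 1000000 = 0.0057 * 1000000

5700


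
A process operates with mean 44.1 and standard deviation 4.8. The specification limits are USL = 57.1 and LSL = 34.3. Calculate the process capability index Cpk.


Cpu = (57.1 - 44.1) / (3 * 4.8) = 0.9
Cpl = (44.1 - 34.3) / (3 * 4.8) = 0.68
Cpk = min(0.9, 0.68) = 0.68

0.68


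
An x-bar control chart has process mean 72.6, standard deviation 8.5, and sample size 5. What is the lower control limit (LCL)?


LCL = 72.6 - 3 * 8.5 / sqrt(5)

61.2


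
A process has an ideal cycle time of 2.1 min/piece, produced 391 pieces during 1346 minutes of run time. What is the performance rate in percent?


Formula: Performance = (Ideal CT * Total Count) / Run Time * 100
Ideal output time = 2.1 * 391 = 821.1 min
Performance = 821.1 / 1346 * 100 = 61.0%

61.0%


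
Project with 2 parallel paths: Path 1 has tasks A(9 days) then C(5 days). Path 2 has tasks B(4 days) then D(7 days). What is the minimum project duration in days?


Path 1 = 9 + 5 = 14 days
Path 2 = 4 + 7 = 11 days
Duration = max(14, 11) = 14 days

14 days


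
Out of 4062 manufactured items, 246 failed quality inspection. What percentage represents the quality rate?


Formula: Quality Rate = Good Pieces / Total Pieces * 100
Good pieces = 4062 - 246 = 3816
QR = 3816 / 4062 * 100 = 93.9%

93.9%


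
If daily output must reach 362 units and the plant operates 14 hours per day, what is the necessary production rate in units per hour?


Formula: Production Rate = Daily Demand / Available Hours
Rate = 362 units/day / 14 hours/day
Rate = 25.9 units/hour

25.9 units/hour


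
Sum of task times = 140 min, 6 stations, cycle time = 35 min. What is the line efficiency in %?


Formula: Efficiency = Sum of Task Times / (N_stations * CT) * 100
Total station capacity = 6 stations * 35 min = 210 min
Efficiency = 140 / 210 * 100 = 66.7%

66.7%


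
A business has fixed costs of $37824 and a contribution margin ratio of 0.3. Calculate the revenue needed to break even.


Formula: BER = Fixed Costs / Contribution Margin Ratio
BER = $37824 / 0.3
BER = $126080.00 (to the nearest cent)

$126080.00


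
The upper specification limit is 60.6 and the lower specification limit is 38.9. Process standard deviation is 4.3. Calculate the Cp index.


Cp = (60.6 - 38.9) / (6 * 4.3)

0.84


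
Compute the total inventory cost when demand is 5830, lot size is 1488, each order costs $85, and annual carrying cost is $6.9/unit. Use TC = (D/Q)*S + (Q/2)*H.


TC = 5830/1488 * 85 + 1488/2 * 6.9

$5466.63


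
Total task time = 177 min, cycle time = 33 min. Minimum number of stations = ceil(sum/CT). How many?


Formula: N_min = ceil(Sum of Task Times / Cycle Time)
N_min = ceil(177 min / 33 min) = ceil(5.3636)
N_min = 6 stations

6


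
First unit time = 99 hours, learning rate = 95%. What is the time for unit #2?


Formula: T_n = T_1 * (learning_rate)^(log2(n)) where learning_rate = rate/100
Doublings = log2(2) = 1
T_n = 99 * 0.95^1
T_n = 99 * 0.95 = 94.1 hours

94.1 hours


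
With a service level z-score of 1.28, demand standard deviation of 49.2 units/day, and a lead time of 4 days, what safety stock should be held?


Formula: SS = z * sigma_d * sqrt(LT)
sqrt(LT) = sqrt(4) = 2.0
SS = 1.28 * 49.2 * 2.0
SS = 126.0 units

126.0 units


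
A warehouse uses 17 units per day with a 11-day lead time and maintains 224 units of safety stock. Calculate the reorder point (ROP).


Formula: ROP = (Daily Demand * Lead Time) + Safety Stock
Demand during lead time = 17 * 11 = 187 units
ROP = 187 + 224 = 411 units

411 units


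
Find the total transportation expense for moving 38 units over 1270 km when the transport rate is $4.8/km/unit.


TC = dist * cost * units = 1270 * 4.8 * 38 = $231648.00

$231648.00


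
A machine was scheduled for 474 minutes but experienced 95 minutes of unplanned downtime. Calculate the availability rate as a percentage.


Formula: Availability = (Planned Time - Downtime) / Planned Time * 100
Uptime = 474 - 95 = 379 min
Availability = 379 / 474 * 100 = 80.0%

80.0%
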